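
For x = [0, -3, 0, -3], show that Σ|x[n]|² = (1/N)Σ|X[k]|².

Time domain:
Σ|x[n]|² = |0|² + |-3|² + |0|² + |-3|² = 18.0000

Frequency domain:
(1/4)Σ|X[k]|² = (1/4)(|-6|² + |0|² + |6|² + |0|²) = (1/4)·72.0000 = 18.0000

Both sides agree, confirming Parseval's theorem.

Σ|x[n]|² = (1/N)Σ|X[k]|² = 18.0000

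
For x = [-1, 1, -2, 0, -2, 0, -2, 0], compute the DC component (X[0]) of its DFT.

X[0] = Σ(n=0 to 7) x[n] · ω_8^0 = Σ x[n]
= (-1) + (1) + (-2) + (0) + (-2) + (0) + (-2) + (0)

X[0] = -6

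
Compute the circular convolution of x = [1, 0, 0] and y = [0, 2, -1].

(x ⊛ y)[n] = Σ(m=0 to 2) x[m] · y[(n-m) mod 3]

Computing each output sample:
(x ⊛ y)[0] = 0
(x ⊛ y)[1] = 2
(x ⊛ y)[2] = -1

x ⊛ y = [0, 2, -1]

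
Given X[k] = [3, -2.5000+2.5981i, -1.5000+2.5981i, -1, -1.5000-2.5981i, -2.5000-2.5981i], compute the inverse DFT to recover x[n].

x[n] = (1/6) Σ(k=0 to 5) X[k] · e^(2πikn/6)

Computing each x[n]:
x[0] = -1
x[1] = -1
x[2] = 1
x[3] = 1
x[4] = 1
x[5] = 2

x = [-1, -1, 1, 1, 1, 2]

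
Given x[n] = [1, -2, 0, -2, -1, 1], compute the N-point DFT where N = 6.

X[k] = Σ(n=0 to 5) x[n] · ω_6^(nk)
where ω_6 = e^(-2πi/6)

Computing each X[k]:
X[0] = -3
X[1] = 3.0000+1.7321i
X[2] = 3.4641i
X[3] = 3
X[4] = -3.4641i
X[5] = 3.0000-1.7321i

X = [-3, 3.0000+1.7321i, 3.4641i, 3, -3.4641i, 3.0000-1.7321i]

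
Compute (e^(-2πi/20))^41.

Since ω_20^20 = 1, powers reduce modulo 20.
41 mod 20 = 1
So ω_20^41 = ω_20^1 = e^(-2πi·1/20)

ω_20^41 = ω_20^1 = 0.9511-0.3090i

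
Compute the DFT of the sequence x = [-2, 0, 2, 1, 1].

X[k] = Σ(n=0 to 4) x[n] · ω_5^(nk)
where ω_5 = e^(-2πi/5)

Computing each X[k]:
X[0] = 2
X[1] = -4.1180+0.3633i
X[2] = -1.8820+1.5388i
X[3] = -1.8820-1.5388i
X[4] = -4.1180-0.3633i

X = [2, -4.1180+0.3633i, -1.8820+1.5388i, -1.8820-1.5388i, -4.1180-0.3633i]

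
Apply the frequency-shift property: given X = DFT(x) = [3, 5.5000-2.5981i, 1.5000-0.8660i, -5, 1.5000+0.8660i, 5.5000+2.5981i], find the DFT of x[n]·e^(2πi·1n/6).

Modulation property: DFT(ω_6^(-1n)·x[n]) = X[(k-1) mod 6], so circularly shift X by 1 positions.

X[k-1] = [5.5000+2.5981i, 3, 5.5000-2.5981i, 1.5000-0.8660i, -5, 1.5000+0.8660i]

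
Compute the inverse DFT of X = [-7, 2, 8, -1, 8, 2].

x[n] = (1/6) Σ(k=0 to 5) X[k] · e^(2πikn/6)

Computing each x[n]:
x[0] = 2
x[1] = -2
x[2] = -3
x[3] = 1
x[4] = -3
x[5] = -2

x = [2, -2, -3, 1, -3, -2]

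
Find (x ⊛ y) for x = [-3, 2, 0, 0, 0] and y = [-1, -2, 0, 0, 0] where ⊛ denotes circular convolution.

(x ⊛ y)[n] = Σ(m=0 to 4) x[m] · y[(n-m) mod 5]

Computing each output sample:
(x ⊛ y)[0] = 3
(x ⊛ y)[1] = 4
(x ⊛ y)[2] = -4
(x ⊛ y)[3] = 0
(x ⊛ y)[4] = 0

x ⊛ y = [3, 4, -4, 0, 0]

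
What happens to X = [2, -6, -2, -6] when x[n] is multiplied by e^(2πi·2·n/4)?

Modulation property: DFT(ω_4^(-2n)·x[n]) = X[(k-2) mod 4], so circularly shift X by 2 positions.

X[k-2] = [-2, -6, 2, -6]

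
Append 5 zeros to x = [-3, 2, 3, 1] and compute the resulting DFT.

Original 4-point DFT: [3, -6-1i, -3, -6+1i]
Zero-padded 9-point DFT provides frequency interpolation.

DFT_9([x, 0, ...]) = [3, -1.4470-5.1060i, -5.9718-2.1297i, -4.5000+0.8660i, -3.0813+0.3783i, -3.0813-0.3783i, -4.5000-0.8660i, -5.9718+2.1297i, -1.4470+5.1060i]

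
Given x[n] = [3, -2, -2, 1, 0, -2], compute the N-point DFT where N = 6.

X[k] = Σ(n=0 to 5) x[n] · ω_6^(nk)
where ω_6 = e^(-2πi/6)

Computing each X[k]:
X[0] = -2
X[1] = 1.0000+1.7321i
X[2] = 7.0000-1.7321i
X[3] = 4
X[4] = 7.0000+1.7321i
X[5] = 1.0000-1.7321i

X = [-2, 1.0000+1.7321i, 7.0000-1.7321i, 4, 7.0000+1.7321i, 1.0000-1.7321i]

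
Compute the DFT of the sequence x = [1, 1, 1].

X[k] = Σ(n=0 to 2) x[n] · ω_3^(nk)
where ω_3 = e^(-2πi/3)

Computing each X[k]:
X[0] = 3
X[1] = 0
X[2] = 0

X = [3, 0, 0]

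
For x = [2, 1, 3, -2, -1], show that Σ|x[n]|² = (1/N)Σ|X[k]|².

Time domain:
Σ|x[n]|² = |2|² + |1|² + |3|² + |-2|² + |-1|² = 19.0000

Frequency domain:
(1/5)Σ|X[k]|² = (1/5)(|3|² + |1.1910-4.8410i|² + |2.3090+3.5797i|² + |2.3090-3.5797i|² + |1.1910+4.8410i|²) = (1/5)·95.0000 = 19.0000

Both sides agree, confirming Parseval's theorem.

Σ|x[n]|² = (1/N)Σ|X[k]|² = 19.0000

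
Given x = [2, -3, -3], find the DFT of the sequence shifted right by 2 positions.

Time shift by 2: X_shifted[k] = ω_3^(2k) · X[k]
Shifted x = [-3, -3, 2]

DFT(x[n-2]) = [-4, -2.5000+4.3301i, -2.5000-4.3301i]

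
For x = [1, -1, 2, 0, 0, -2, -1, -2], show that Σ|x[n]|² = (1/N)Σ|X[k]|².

Time domain:
Σ|x[n]|² = |1|² + |-1|² + |2|² + |0|² + |0|² + |-2|² + |-1|² + |-2|² = 15.0000

Frequency domain:
(1/8)Σ|X[k]|² = (1/8)(|-3|² + |0.2929-5.1213i|² + |1i|² + |1.7071+0.8787i|² + |7|² + |1.7071-0.8787i|² + |-1i|² + |0.2929+5.1213i|²) = (1/8)·120.0000 = 15.0000

Both sides agree, confirming Parseval's theorem.

Σ|x[n]|² = (1/N)Σ|X[k]|² = 15.0000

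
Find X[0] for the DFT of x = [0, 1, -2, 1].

X[0] = Σ(n=0 to 3) x[n] · ω_4^0 = Σ x[n]
= (0) + (1) + (-2) + (1)

X[0] = 0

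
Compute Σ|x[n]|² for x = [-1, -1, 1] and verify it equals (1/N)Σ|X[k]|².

Time domain:
Σ|x[n]|² = |-1|² + |-1|² + |1|² = 3.0000

Frequency domain:
(1/3)Σ|X[k]|² = (1/3)(|-1|² + |-1.0000+1.7321i|² + |-1.0000-1.7321i|²) = (1/3)·9.0000 = 3.0000

Both sides agree, confirming Parseval's theorem.

Σ|x[n]|² = (1/N)Σ|X[k]|² = 3.0000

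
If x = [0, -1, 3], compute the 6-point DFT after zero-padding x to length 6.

Original 3-point DFT: [2, -1.0000+3.4641i, -1.0000-3.4641i]
Zero-padded 6-point DFT provides frequency interpolation.

DFT_6([x, 0, ...]) = [2, -2.0000-1.7321i, -1.0000+3.4641i, 4, -1.0000-3.4641i, -2.0000+1.7321i]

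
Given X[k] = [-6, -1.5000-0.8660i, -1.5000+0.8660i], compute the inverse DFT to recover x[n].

x[n] = (1/3) Σ(k=0 to 2) X[k] · e^(2πikn/3)

Computing each x[n]:
x[0] = -3
x[1] = -1
x[2] = -2

x = [-3, -1, -2]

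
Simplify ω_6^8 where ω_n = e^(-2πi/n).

Since ω_6^6 = 1, powers reduce modulo 6.
8 mod 6 = 2
So ω_6^8 = ω_6^2 = e^(-2πi·2/6)

ω_6^8 = ω_6^2 = -0.5000-0.8660i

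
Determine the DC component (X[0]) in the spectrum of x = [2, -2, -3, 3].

X[0] = Σ(n=0 to 3) x[n] · ω_4^0 = Σ x[n]
= (2) + (-2) + (-3) + (3)

X[0] = 0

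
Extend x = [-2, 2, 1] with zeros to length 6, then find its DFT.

Original 3-point DFT: [1, -3.5000-0.8660i, -3.5000+0.8660i]
Zero-padded 6-point DFT provides frequency interpolation.

DFT_6([x, 0, ...]) = [1, -1.5000-2.5981i, -3.5000-0.8660i, -3, -3.5000+0.8660i, -1.5000+2.5981i]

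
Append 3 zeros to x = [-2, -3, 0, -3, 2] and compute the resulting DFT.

Original 5-point DFT: [-6, 0.1180+2.9919i, -2.1180+5.7921i, -2.1180-5.7921i, 0.1180-2.9919i]
Zero-padded 8-point DFT provides frequency interpolation.

DFT_8([x, 0, ...]) = [-6, -4.0000+4.2426i, 0, -4.0000+4.2426i, 6, -4.0000-4.2426i, 0, -4.0000-4.2426i]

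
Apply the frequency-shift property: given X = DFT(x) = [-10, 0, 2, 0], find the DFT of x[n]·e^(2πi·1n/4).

Modulation property: DFT(ω_4^(-1n)·x[n]) = X[(k-1) mod 4], so circularly shift X by 1 positions.

X[k-1] = [0, -10, 0, 2]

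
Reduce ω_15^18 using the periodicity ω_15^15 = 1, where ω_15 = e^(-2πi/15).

Since ω_15^15 = 1, powers reduce modulo 15.
18 mod 15 = 3
So ω_15^18 = ω_15^3 = e^(-2πi·3/15)

ω_15^18 = ω_15^3 = 0.3090-0.9511i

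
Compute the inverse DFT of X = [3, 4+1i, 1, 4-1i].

x[n] = (1/4) Σ(k=0 to 3) X[k] · e^(2πikn/4)

Computing each x[n]:
x[0] = 3
x[1] = 0
x[2] = -1
x[3] = 1

x = [3, 0, -1, 1]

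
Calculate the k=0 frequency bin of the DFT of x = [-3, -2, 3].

X[0] = Σ(n=0 to 2) x[n] · ω_3^0 = Σ x[n]
= (-3) + (-2) + (3)

X[0] = -2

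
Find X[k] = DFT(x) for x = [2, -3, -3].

X[k] = Σ(n=0 to 2) x[n] · ω_3^(nk)
where ω_3 = e^(-2πi/3)

Computing each X[k]:
X[0] = -4
X[1] = 5
X[2] = 5

X = [-4, 5, 5]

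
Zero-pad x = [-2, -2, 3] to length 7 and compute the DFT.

Original 3-point DFT: [-1, -2.5000+4.3301i, -2.5000-4.3301i]
Zero-padded 7-point DFT provides frequency interpolation.

DFT_7([x, 0, ...]) = [-1, -3.9145-1.3611i, -4.2579+3.2515i, 1.6724+3.2133i, 1.6724-3.2133i, -4.2579-3.2515i, -3.9145+1.3611i]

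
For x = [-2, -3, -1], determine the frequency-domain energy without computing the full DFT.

Parseval: Σ|x[n]|² = (1/N)Σ|X[k]|², so Σ|X[k]|² = N·Σ|x[n]|² = 3·14.0000

Σ|X[k]|² = N·Σ|x[n]|² = 3·14.0000 = 42.0000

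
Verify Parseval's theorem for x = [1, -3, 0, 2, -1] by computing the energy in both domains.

Time domain:
Σ|x[n]|² = |1|² + |-3|² + |0|² + |2|² + |-1|² = 15.0000

Frequency domain:
(1/5)Σ|X[k]|² = (1/5)(|-1|² + |-1.8541+3.0777i|² + |4.8541-0.7265i|² + |4.8541+0.7265i|² + |-1.8541-3.0777i|²) = (1/5)·75.0000 = 15.0000

Both sides agree, confirming Parseval's theorem.

Σ|x[n]|² = (1/N)Σ|X[k]|² = 15.0000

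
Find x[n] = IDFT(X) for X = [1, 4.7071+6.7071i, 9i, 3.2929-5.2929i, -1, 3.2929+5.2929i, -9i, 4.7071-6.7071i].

x[n] = (1/8) Σ(k=0 to 7) X[k] · e^(2πikn/8)

Computing each x[n]:
x[0] = 2
x[1] = -2
x[2] = -3
x[3] = 2
x[4] = -2
x[5] = -2
x[6] = 3
x[7] = 3

x = [2, -2, -3, 2, -2, -2, 3, 3]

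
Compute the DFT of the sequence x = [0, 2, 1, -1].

X[k] = Σ(n=0 to 3) x[n] · ω_4^(nk)
where ω_4 = e^(-2πi/4)

Computing each X[k]:
X[0] = 2
X[1] = -1-3i
X[2] = 0
X[3] = -1+3i

X = [2, -1-3i, 0, -1+3i]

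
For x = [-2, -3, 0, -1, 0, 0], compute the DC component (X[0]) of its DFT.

X[0] = Σ(n=0 to 5) x[n] · ω_6^0 = Σ x[n]
= (-2) + (-3) + (0) + (-1) + (0) + (0)

X[0] = -6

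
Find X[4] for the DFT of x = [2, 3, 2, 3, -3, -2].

X[4] = Σ(n=0 to 5) x[n] · ω_6^(4n) where ω_6 = e^(-2πi/6)
= (2)·ω_6^0 + (3)·ω_6^4 + (2)·ω_6^8 + (3)·ω_6^12 + (-3)·ω_6^16 + (-2)·ω_6^20

X[4] = 5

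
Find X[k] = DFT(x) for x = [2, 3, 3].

X[k] = Σ(n=0 to 2) x[n] · ω_3^(nk)
where ω_3 = e^(-2πi/3)

Computing each X[k]:
X[0] = 8
X[1] = -1
X[2] = -1

X = [8, -1, -1]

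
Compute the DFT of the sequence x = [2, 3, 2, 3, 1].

X[k] = Σ(n=0 to 4) x[n] · ω_5^(nk)
where ω_5 = e^(-2πi/5)

Computing each X[k]:
X[0] = 11
X[1] = -0.8090-1.3143i
X[2] = 0.3090-2.1266i
X[3] = 0.3090+2.1266i
X[4] = -0.8090+1.3143i

X = [11, -0.8090-1.3143i, 0.3090-2.1266i, 0.3090+2.1266i, -0.8090+1.3143i]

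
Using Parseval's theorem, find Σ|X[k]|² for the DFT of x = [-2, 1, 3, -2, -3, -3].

Parseval: Σ|x[n]|² = (1/N)Σ|X[k]|², so Σ|X[k]|² = N·Σ|x[n]|² = 6·36.0000

Σ|X[k]|² = N·Σ|x[n]|² = 6·36.0000 = 216.0000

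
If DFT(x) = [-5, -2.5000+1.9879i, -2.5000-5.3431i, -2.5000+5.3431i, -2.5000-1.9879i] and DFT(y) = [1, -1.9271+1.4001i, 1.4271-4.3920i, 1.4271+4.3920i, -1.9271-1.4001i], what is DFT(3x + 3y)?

By linearity: DFT(3x + 3y) = 3·DFT(x) + 3·DFT(y)
= 3·[-5, -2.5000+1.9879i, -2.5000-5.3431i, -2.5000+5.3431i, -2.5000-1.9879i] + 3·[1, -1.9271+1.4001i, 1.4271-4.3920i, 1.4271+4.3920i, -1.9271-1.4001i]

Computing element-wise:
Z[0] = 3·(-5) + 3·(1) = -12
Z[1] = 3·(-2.5000+1.9879i) + 3·(-1.9271+1.4001i) = -13.2813+10.1640i
Z[2] = 3·(-2.5000-5.3431i) + 3·(1.4271-4.3920i) = -3.2187-29.2053i
Z[3] = 3·(-2.5000+5.3431i) + 3·(1.4271+4.3920i) = -3.2187+29.2053i
Z[4] = 3·(-2.5000-1.9879i) + 3·(-1.9271-1.4001i) = -13.2813-10.1640i

DFT(3x + 3y) = 3·X + 3·Y = [-12, -13.2813+10.1640i, -3.2187-29.2053i, -3.2187+29.2053i, -13.2813-10.1640i]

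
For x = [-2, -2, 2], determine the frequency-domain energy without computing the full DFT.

Parseval: Σ|x[n]|² = (1/N)Σ|X[k]|², so Σ|X[k]|² = N·Σ|x[n]|² = 3·12.0000

Σ|X[k]|² = N·Σ|x[n]|² = 3·12.0000 = 36.0000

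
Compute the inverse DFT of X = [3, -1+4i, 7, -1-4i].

x[n] = (1/4) Σ(k=0 to 3) X[k] · e^(2πikn/4)

Computing each x[n]:
x[0] = 2
x[1] = -3
x[2] = 3
x[3] = 1

x = [2, -3, 3, 1]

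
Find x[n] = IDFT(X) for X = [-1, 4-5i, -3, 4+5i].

x[n] = (1/4) Σ(k=0 to 3) X[k] · e^(2πikn/4)

Computing each x[n]:
x[0] = 1
x[1] = 3
x[2] = -3
x[3] = -2

x = [1, 3, -3, -2]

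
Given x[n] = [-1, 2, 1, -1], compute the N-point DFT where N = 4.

X[k] = Σ(n=0 to 3) x[n] · ω_4^(nk)
where ω_4 = e^(-2πi/4)

Computing each X[k]:
X[0] = 1
X[1] = -2-3i
X[2] = -1
X[3] = -2+3i

X = [1, -2-3i, -1, -2+3i]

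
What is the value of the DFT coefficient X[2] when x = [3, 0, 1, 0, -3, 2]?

X[2] = Σ(n=0 to 5) x[n] · ω_6^(2n) where ω_6 = e^(-2πi/6)
= (3)·ω_6^0 + (0)·ω_6^2 + (1)·ω_6^4 + (0)·ω_6^6 + (-3)·ω_6^8 + (2)·ω_6^10

X[2] = 3.0000+5.1962i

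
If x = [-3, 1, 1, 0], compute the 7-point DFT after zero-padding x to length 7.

Original 4-point DFT: [-1, -4-1i, -3, -4+1i]
Zero-padded 7-point DFT provides frequency interpolation.

DFT_7([x, 0, ...]) = [-1, -2.5990-1.7568i, -4.1235-0.5410i, -3.2775+0.3479i, -3.2775-0.3479i, -4.1235+0.5410i, -2.5990+1.7568i]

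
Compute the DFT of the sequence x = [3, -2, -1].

X[k] = Σ(n=0 to 2) x[n] · ω_3^(nk)
where ω_3 = e^(-2πi/3)

Computing each X[k]:
X[0] = 0
X[1] = 4.5000+0.8660i
X[2] = 4.5000-0.8660i

X = [0, 4.5000+0.8660i, 4.5000-0.8660i]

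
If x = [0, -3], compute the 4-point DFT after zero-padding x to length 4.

Original 2-point DFT: [-3, 3]
Zero-padded 4-point DFT provides frequency interpolation.

DFT_4([x, 0, ...]) = [-3, 3i, 3, -3i]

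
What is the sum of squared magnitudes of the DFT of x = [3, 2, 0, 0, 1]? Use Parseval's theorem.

Parseval: Σ|x[n]|² = (1/N)Σ|X[k]|², so Σ|X[k]|² = N·Σ|x[n]|² = 5·14.0000

Σ|X[k]|² = N·Σ|x[n]|² = 5·14.0000 = 70.0000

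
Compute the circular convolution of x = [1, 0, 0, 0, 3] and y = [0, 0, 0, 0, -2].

(x ⊛ y)[n] = Σ(m=0 to 4) x[m] · y[(n-m) mod 5]

Computing each output sample:
(x ⊛ y)[0] = 0
(x ⊛ y)[1] = 0
(x ⊛ y)[2] = 0
(x ⊛ y)[3] = -6
(x ⊛ y)[4] = -2

x ⊛ y = [0, 0, 0, -6, -2]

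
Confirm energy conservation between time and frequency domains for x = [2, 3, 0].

Time domain:
Σ|x[n]|² = |2|² + |3|² + |0|² = 13.0000

Frequency domain:
(1/3)Σ|X[k]|² = (1/3)(|5|² + |0.5000-2.5981i|² + |0.5000+2.5981i|²) = (1/3)·39.0000 = 13.0000

Both sides agree, confirming Parseval's theorem.

Σ|x[n]|² = (1/N)Σ|X[k]|² = 13.0000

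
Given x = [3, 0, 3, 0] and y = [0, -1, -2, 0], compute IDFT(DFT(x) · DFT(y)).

(x ⊛ y)[n] = Σ(m=0 to 3) x[m] · y[(n-m) mod 4]

Computing each output sample:
(x ⊛ y)[0] = -6
(x ⊛ y)[1] = -3
(x ⊛ y)[2] = -6
(x ⊛ y)[3] = -3

x ⊛ y = [-6, -3, -6, -3]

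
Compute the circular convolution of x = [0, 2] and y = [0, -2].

(x ⊛ y)[n] = Σ(m=0 to 1) x[m] · y[(n-m) mod 2]

Computing each output sample:
(x ⊛ y)[0] = -4
(x ⊛ y)[1] = 0

x ⊛ y = [-4, 0]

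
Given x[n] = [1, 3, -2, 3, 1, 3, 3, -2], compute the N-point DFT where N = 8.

X[k] = Σ(n=0 to 7) x[n] · ω_8^(nk)
where ω_8 = e^(-2πi/8)

Computing each X[k]:
X[0] = 10
X[1] = -3.5355+1.4645i
X[2] = 1-5i
X[3] = 3.5355-8.5355i
X[4] = -4
X[5] = 3.5355+8.5355i
X[6] = 1+5i
X[7] = -3.5355-1.4645i

X = [10, -3.5355+1.4645i, 1-5i, 3.5355-8.5355i, -4, 3.5355+8.5355i, 1+5i, -3.5355-1.4645i]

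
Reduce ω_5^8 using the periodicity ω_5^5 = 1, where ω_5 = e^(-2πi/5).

Since ω_5^5 = 1, powers reduce modulo 5.
8 mod 5 = 3
So ω_5^8 = ω_5^3 = e^(-2πi·3/5)

ω_5^8 = ω_5^3 = -0.8090+0.5878i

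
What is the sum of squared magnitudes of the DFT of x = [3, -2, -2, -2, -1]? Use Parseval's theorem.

Parseval: Σ|x[n]|² = (1/N)Σ|X[k]|², so Σ|X[k]|² = N·Σ|x[n]|² = 5·22.0000

Σ|X[k]|² = N·Σ|x[n]|² = 5·22.0000 = 110.0000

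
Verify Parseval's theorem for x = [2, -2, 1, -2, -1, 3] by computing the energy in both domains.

Time domain:
Σ|x[n]|² = |2|² + |-2|² + |1|² + |-2|² + |-1|² + |3|² = 23.0000

Frequency domain:
(1/6)Σ|X[k]|² = (1/6)(|1|² + |4.5000+2.5981i|² + |-0.5000+6.0622i|² + |3|² + |-0.5000-6.0622i|² + |4.5000-2.5981i|²) = (1/6)·138.0000 = 23.0000

Both sides agree, confirming Parseval's theorem.

Σ|x[n]|² = (1/N)Σ|X[k]|² = 23.0000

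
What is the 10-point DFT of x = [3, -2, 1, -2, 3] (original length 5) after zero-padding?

Original 5-point DFT: [3, 4.1180+2.9919i, 1.8820+5.7921i, 1.8820-5.7921i, 4.1180-2.9919i]
Zero-padded 10-point DFT provides frequency interpolation.

DFT_10([x, 0, ...]) = [3, -0.1180+0.3633i, 4.1180+2.9919i, 2.1180-1.5388i, 1.8820+5.7921i, 11, 1.8820-5.7921i, 2.1180+1.5388i, 4.1180-2.9919i, -0.1180-0.3633i]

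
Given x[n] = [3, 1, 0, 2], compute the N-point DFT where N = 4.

X[k] = Σ(n=0 to 3) x[n] · ω_4^(nk)
where ω_4 = e^(-2πi/4)

Computing each X[k]:
X[0] = 6
X[1] = 3+1i
X[2] = 0
X[3] = 3-1i

X = [6, 3+1i, 0, 3-1i]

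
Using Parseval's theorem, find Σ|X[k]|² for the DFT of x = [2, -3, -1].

Parseval: Σ|x[n]|² = (1/N)Σ|X[k]|², so Σ|X[k]|² = N·Σ|x[n]|² = 3·14.0000

Σ|X[k]|² = N·Σ|x[n]|² = 3·14.0000 = 42.0000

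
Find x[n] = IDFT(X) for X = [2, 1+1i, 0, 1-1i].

x[n] = (1/4) Σ(k=0 to 3) X[k] · e^(2πikn/4)

Computing each x[n]:
x[0] = 1
x[1] = 0
x[2] = 0
x[3] = 1

x = [1, 0, 0, 1]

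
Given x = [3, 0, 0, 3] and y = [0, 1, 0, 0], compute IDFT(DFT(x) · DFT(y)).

(x ⊛ y)[n] = Σ(m=0 to 3) x[m] · y[(n-m) mod 4]

Computing each output sample:
(x ⊛ y)[0] = 3
(x ⊛ y)[1] = 3
(x ⊛ y)[2] = 0
(x ⊛ y)[3] = 0

x ⊛ y = [3, 3, 0, 0]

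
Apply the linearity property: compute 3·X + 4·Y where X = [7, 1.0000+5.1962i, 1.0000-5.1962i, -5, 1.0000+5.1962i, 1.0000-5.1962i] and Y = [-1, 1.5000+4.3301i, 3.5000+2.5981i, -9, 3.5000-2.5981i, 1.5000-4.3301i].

By linearity: DFT(3x + 4y) = 3·DFT(x) + 4·DFT(y)
= 3·[7, 1.0000+5.1962i, 1.0000-5.1962i, -5, 1.0000+5.1962i, 1.0000-5.1962i] + 4·[-1, 1.5000+4.3301i, 3.5000+2.5981i, -9, 3.5000-2.5981i, 1.5000-4.3301i]

Computing element-wise:
Z[0] = 3·(7) + 4·(-1) = 17
Z[1] = 3·(1.0000+5.1962i) + 4·(1.5000+4.3301i) = 9.0000+32.9090i
Z[2] = 3·(1.0000-5.1962i) + 4·(3.5000+2.5981i) = 17.0000-5.1962i
Z[3] = 3·(-5) + 4·(-9) = -51
Z[4] = 3·(1.0000+5.1962i) + 4·(3.5000-2.5981i) = 17.0000+5.1962i
Z[5] = 3·(1.0000-5.1962i) + 4·(1.5000-4.3301i) = 9.0000-32.9090i

DFT(3x + 4y) = 3·X + 4·Y = [17, 9.0000+32.9090i, 17.0000-5.1962i, -51, 17.0000+5.1962i, 9.0000-32.9090i]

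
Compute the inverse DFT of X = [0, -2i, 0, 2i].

x[n] = (1/4) Σ(k=0 to 3) X[k] · e^(2πikn/4)

Computing each x[n]:
x[0] = 0
x[1] = 1
x[2] = 0
x[3] = -1

x = [0, 1, 0, -1]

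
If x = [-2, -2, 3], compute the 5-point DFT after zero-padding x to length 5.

Original 3-point DFT: [-1, -2.5000+4.3301i, -2.5000-4.3301i]
Zero-padded 5-point DFT provides frequency interpolation.

DFT_5([x, 0, ...]) = [-1, -5.0451+0.1388i, 0.5451+4.0287i, 0.5451-4.0287i, -5.0451-0.1388i]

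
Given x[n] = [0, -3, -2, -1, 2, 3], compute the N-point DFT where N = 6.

X[k] = Σ(n=0 to 5) x[n] · ω_6^(nk)
where ω_6 = e^(-2πi/6)

Computing each X[k]:
X[0] = -1
X[1] = 1.0000+8.6603i
X[2] = -1.0000+1.7321i
X[3] = 1
X[4] = -1.0000-1.7321i
X[5] = 1.0000-8.6603i

X = [-1, 1.0000+8.6603i, -1.0000+1.7321i, 1, -1.0000-1.7321i, 1.0000-8.6603i]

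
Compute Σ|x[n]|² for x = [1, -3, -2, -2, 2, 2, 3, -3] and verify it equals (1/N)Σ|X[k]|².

Time domain:
Σ|x[n]|² = |1|² + |-3|² + |-2|² + |-2|² + |2|² + |2|² + |3|² + |-3|² = 44.0000

Frequency domain:
(1/8)Σ|X[k]|² = (1/8)(|-2|² + |-5.2426+7.8284i|² + |2-4i|² + |3.2426-2.1716i|² + |10|² + |3.2426+2.1716i|² + |2+4i|² + |-5.2426-7.8284i|²) = (1/8)·352.0000 = 44.0000

Both sides agree, confirming Parseval's theorem.

Σ|x[n]|² = (1/N)Σ|X[k]|² = 44.0000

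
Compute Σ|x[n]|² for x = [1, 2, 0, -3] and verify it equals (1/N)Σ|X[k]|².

Time domain:
Σ|x[n]|² = |1|² + |2|² + |0|² + |-3|² = 14.0000

Frequency domain:
(1/4)Σ|X[k]|² = (1/4)(|0|² + |1-5i|² + |2|² + |1+5i|²) = (1/4)·56.0000 = 14.0000

Both sides agree, confirming Parseval's theorem.

Σ|x[n]|² = (1/N)Σ|X[k]|² = 14.0000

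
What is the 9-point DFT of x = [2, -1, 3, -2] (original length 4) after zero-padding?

Original 4-point DFT: [2, -1-1i, 8, -1+1i]
Zero-padded 9-point DFT provides frequency interpolation.

DFT_9([x, 0, ...]) = [2, 2.7549-0.5796i, 0.0073-1.7733i, -1.0000+3.4641i, 6.2378+4.0024i, 6.2378-4.0024i, -1.0000-3.4641i, 0.0073+1.7733i, 2.7549+0.5796i]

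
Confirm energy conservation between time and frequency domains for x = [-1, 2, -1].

Time domain:
Σ|x[n]|² = |-1|² + |2|² + |-1|² = 6.0000

Frequency domain:
(1/3)Σ|X[k]|² = (1/3)(|0|² + |-1.5000-2.5981i|² + |-1.5000+2.5981i|²) = (1/3)·18.0000 = 6.0000

Both sides agree, confirming Parseval's theorem.

Σ|x[n]|² = (1/N)Σ|X[k]|² = 6.0000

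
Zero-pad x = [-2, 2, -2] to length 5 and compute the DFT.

Original 3-point DFT: [-2, -2.0000-3.4641i, -2.0000+3.4641i]
Zero-padded 5-point DFT provides frequency interpolation.

DFT_5([x, 0, ...]) = [-2, 0.2361-0.7265i, -4.2361-3.0777i, -4.2361+3.0777i, 0.2361+0.7265i]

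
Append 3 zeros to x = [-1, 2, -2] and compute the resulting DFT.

Original 3-point DFT: [-1, -1.0000-3.4641i, -1.0000+3.4641i]
Zero-padded 6-point DFT provides frequency interpolation.

DFT_6([x, 0, ...]) = [-1, 1, -1.0000-3.4641i, -5, -1.0000+3.4641i, 1]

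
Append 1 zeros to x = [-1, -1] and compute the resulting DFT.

Original 2-point DFT: [-2, 0]
Zero-padded 3-point DFT provides frequency interpolation.

DFT_3([x, 0, ...]) = [-2, -0.5000+0.8660i, -0.5000-0.8660i]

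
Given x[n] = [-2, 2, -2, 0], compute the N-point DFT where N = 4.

X[k] = Σ(n=0 to 3) x[n] · ω_4^(nk)
where ω_4 = e^(-2πi/4)

Computing each X[k]:
X[0] = -2
X[1] = -2i
X[2] = -6
X[3] = 2i

X = [-2, -2i, -6, 2i]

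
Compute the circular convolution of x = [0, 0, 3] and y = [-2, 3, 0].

(x ⊛ y)[n] = Σ(m=0 to 2) x[m] · y[(n-m) mod 3]

Computing each output sample:
(x ⊛ y)[0] = 9
(x ⊛ y)[1] = 0
(x ⊛ y)[2] = -6

x ⊛ y = [9, 0, -6]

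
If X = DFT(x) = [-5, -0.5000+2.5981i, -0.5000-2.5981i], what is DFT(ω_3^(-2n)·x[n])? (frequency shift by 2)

Modulation property: DFT(ω_3^(-2n)·x[n]) = X[(k-2) mod 3], so circularly shift X by 2 positions.

X[k-2] = [-0.5000+2.5981i, -0.5000-2.5981i, -5]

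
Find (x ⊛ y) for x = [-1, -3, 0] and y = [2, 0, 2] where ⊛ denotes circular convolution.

(x ⊛ y)[n] = Σ(m=0 to 2) x[m] · y[(n-m) mod 3]

Computing each output sample:
(x ⊛ y)[0] = -8
(x ⊛ y)[1] = -6
(x ⊛ y)[2] = -2

x ⊛ y = [-8, -6, -2]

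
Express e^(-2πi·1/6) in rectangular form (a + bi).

ω_6^1 = e^(-2πi·1/6)
= cos(-2π·1/6) + i·sin(-2π·1/6)
= cos(-2π/6) + i·sin(-2π/6)

ω_6^1 = cos(-2π/6) + i·sin(-2π/6) = 0.5000-0.8660i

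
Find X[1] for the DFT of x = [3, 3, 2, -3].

X[1] = Σ(n=0 to 3) x[n] · ω_4^(1n) where ω_4 = e^(-2πi/4)
= (3)·ω_4^0 + (3)·ω_4^1 + (2)·ω_4^2 + (-3)·ω_4^3

X[1] = 1-6i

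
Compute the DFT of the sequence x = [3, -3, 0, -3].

X[k] = Σ(n=0 to 3) x[n] · ω_4^(nk)
where ω_4 = e^(-2πi/4)

Computing each X[k]:
X[0] = -3
X[1] = 3
X[2] = 9
X[3] = 3

X = [-3, 3, 9, 3]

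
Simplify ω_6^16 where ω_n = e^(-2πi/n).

Since ω_6^6 = 1, powers reduce modulo 6.
16 mod 6 = 4
So ω_6^16 = ω_6^4 = e^(-2πi·4/6)

ω_6^16 = ω_6^4 = -0.5000+0.8660i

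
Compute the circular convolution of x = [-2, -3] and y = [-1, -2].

(x ⊛ y)[n] = Σ(m=0 to 1) x[m] · y[(n-m) mod 2]

Computing each output sample:
(x ⊛ y)[0] = 8
(x ⊛ y)[1] = 7

x ⊛ y = [8, 7]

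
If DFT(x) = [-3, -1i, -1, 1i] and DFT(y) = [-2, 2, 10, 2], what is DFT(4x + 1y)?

By linearity: DFT(4x + 1y) = 4·DFT(x) + 1·DFT(y)
= 4·[-3, -1i, -1, 1i] + 1·[-2, 2, 10, 2]

Computing element-wise:
Z[0] = 4·(-3) + 1·(-2) = -14
Z[1] = 4·(-1i) + 1·(2) = 2-4i
Z[2] = 4·(-1) + 1·(10) = 6
Z[3] = 4·(1i) + 1·(2) = 2+4i

DFT(4x + 1y) = 4·X + 1·Y = [-14, 2-4i, 6, 2+4i]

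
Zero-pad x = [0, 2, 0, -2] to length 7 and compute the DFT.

Original 4-point DFT: [0, -4i, 0, 4i]
Zero-padded 7-point DFT provides frequency interpolation.

DFT_7([x, 0, ...]) = [0, 3.0489-0.6959i, -1.6920-3.5135i, -1.3569+1.0821i, -1.3569-1.0821i, -1.6920+3.5135i, 3.0489+0.6959i]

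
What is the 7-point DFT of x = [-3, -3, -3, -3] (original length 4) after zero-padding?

Original 4-point DFT: [-12, 0, 0, 0]
Zero-padded 7-point DFT provides frequency interpolation.

DFT_7([x, 0, ...]) = [-12, -1.5000+6.5719i, -1.5000-0.7224i, -1.5000+1.8809i, -1.5000-1.8809i, -1.5000+0.7224i, -1.5000-6.5719i]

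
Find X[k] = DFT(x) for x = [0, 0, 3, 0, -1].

X[k] = Σ(n=0 to 4) x[n] · ω_5^(nk)
where ω_5 = e^(-2πi/5)

Computing each X[k]:
X[0] = 2
X[1] = -2.7361-2.7144i
X[2] = 1.7361+2.2654i
X[3] = 1.7361-2.2654i
X[4] = -2.7361+2.7144i

X = [2, -2.7361-2.7144i, 1.7361+2.2654i, 1.7361-2.2654i, -2.7361+2.7144i]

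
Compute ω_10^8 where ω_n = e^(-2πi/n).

ω_10^8 = e^(-2πi·8/10)
= cos(-2π·8/10) + i·sin(-2π·8/10)
= cos(-16π/10) + i·sin(-16π/10)

ω_10^8 = cos(-16π/10) + i·sin(-16π/10) = 0.3090+0.9511i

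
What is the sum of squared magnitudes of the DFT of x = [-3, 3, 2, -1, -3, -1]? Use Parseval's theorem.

Parseval: Σ|x[n]|² = (1/N)Σ|X[k]|², so Σ|X[k]|² = N·Σ|x[n]|² = 6·33.0000

Σ|X[k]|² = N·Σ|x[n]|² = 6·33.0000 = 198.0000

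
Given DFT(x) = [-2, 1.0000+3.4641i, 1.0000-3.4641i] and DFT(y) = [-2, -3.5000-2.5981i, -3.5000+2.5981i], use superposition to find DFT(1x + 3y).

By linearity: DFT(1x + 3y) = 1·DFT(x) + 3·DFT(y)
= 1·[-2, 1.0000+3.4641i, 1.0000-3.4641i] + 3·[-2, -3.5000-2.5981i, -3.5000+2.5981i]

Computing element-wise:
Z[0] = 1·(-2) + 3·(-2) = -8
Z[1] = 1·(1.0000+3.4641i) + 3·(-3.5000-2.5981i) = -9.5000-4.3302i
Z[2] = 1·(1.0000-3.4641i) + 3·(-3.5000+2.5981i) = -9.5000+4.3302i

DFT(1x + 3y) = 1·X + 3·Y = [-8, -9.5000-4.3302i, -9.5000+4.3302i]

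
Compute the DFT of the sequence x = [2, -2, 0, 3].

X[k] = Σ(n=0 to 3) x[n] · ω_4^(nk)
where ω_4 = e^(-2πi/4)

Computing each X[k]:
X[0] = 3
X[1] = 2+5i
X[2] = 1
X[3] = 2-5i

X = [3, 2+5i, 1, 2-5i]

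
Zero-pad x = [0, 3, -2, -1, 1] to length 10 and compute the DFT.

Original 5-point DFT: [1, 3.6631-1.3143i, -4.1631-2.1266i, -4.1631+2.1266i, 3.6631+1.3143i]
Zero-padded 10-point DFT provides frequency interpolation.

DFT_10([x, 0, ...]) = [1, 1.3090+0.5020i, 3.6631-1.3143i, 0.1910-5.5676i, -4.1631-2.1266i, -3, -4.1631+2.1266i, 0.1910+5.5676i, 3.6631+1.3143i, 1.3090-0.5020i]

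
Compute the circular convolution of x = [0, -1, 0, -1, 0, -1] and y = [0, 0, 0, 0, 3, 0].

(x ⊛ y)[n] = Σ(m=0 to 5) x[m] · y[(n-m) mod 6]

Computing each output sample:
(x ⊛ y)[0] = 0
(x ⊛ y)[1] = -3
(x ⊛ y)[2] = 0
(x ⊛ y)[3] = -3
(x ⊛ y)[4] = 0
(x ⊛ y)[5] = -3

x ⊛ y = [0, -3, 0, -3, 0, -3]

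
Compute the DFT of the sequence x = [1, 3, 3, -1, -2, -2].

X[k] = Σ(n=0 to 5) x[n] · ω_6^(nk)
where ω_6 = e^(-2πi/6)

Computing each X[k]:
X[0] = 2
X[1] = 2.0000-8.6603i
X[2] = -1
X[3] = 2
X[4] = -1
X[5] = 2.0000+8.6603i

X = [2, 2.0000-8.6603i, -1, 2, -1, 2.0000+8.6603i]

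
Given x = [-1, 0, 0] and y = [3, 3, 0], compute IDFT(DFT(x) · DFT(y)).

(x ⊛ y)[n] = Σ(m=0 to 2) x[m] · y[(n-m) mod 3]

Computing each output sample:
(x ⊛ y)[0] = -3
(x ⊛ y)[1] = -3
(x ⊛ y)[2] = 0

x ⊛ y = [-3, -3, 0]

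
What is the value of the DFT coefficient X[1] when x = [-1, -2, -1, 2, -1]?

X[1] = Σ(n=0 to 4) x[n] · ω_5^(1n) where ω_5 = e^(-2πi/5)
= (-1)·ω_5^0 + (-2)·ω_5^1 + (-1)·ω_5^2 + (2)·ω_5^3 + (-1)·ω_5^4

X[1] = -2.7361+2.7144i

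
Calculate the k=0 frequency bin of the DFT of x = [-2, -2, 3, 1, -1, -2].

X[0] = Σ(n=0 to 5) x[n] · ω_6^0 = Σ x[n]
= (-2) + (-2) + (3) + (1) + (-1) + (-2)

X[0] = -3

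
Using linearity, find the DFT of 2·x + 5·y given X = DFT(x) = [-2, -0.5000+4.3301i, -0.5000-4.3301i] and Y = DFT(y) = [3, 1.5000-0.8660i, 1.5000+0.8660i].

By linearity: DFT(2x + 5y) = 2·DFT(x) + 5·DFT(y)
= 2·[-2, -0.5000+4.3301i, -0.5000-4.3301i] + 5·[3, 1.5000-0.8660i, 1.5000+0.8660i]

Computing element-wise:
Z[0] = 2·(-2) + 5·(3) = 11
Z[1] = 2·(-0.5000+4.3301i) + 5·(1.5000-0.8660i) = 6.5000+4.3302i
Z[2] = 2·(-0.5000-4.3301i) + 5·(1.5000+0.8660i) = 6.5000-4.3302i

DFT(2x + 5y) = 2·X + 5·Y = [11, 6.5000+4.3302i, 6.5000-4.3302i]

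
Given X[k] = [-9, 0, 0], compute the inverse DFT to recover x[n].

x[n] = (1/3) Σ(k=0 to 2) X[k] · e^(2πikn/3)

Computing each x[n]:
x[0] = -3
x[1] = -3
x[2] = -3

x = [-3, -3, -3]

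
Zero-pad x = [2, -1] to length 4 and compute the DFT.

Original 2-point DFT: [1, 3]
Zero-padded 4-point DFT provides frequency interpolation.

DFT_4([x, 0, ...]) = [1, 2+1i, 3, 2-1i]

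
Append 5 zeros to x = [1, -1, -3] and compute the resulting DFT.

Original 3-point DFT: [-3, 3.0000-1.7321i, 3.0000+1.7321i]
Zero-padded 8-point DFT provides frequency interpolation.

DFT_8([x, 0, ...]) = [-3, 0.2929+3.7071i, 4+1i, 1.7071-2.2929i, -1, 1.7071+2.2929i, 4-1i, 0.2929-3.7071i]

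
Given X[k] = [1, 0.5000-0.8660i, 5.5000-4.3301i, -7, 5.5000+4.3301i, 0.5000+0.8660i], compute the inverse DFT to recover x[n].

x[n] = (1/6) Σ(k=0 to 5) X[k] · e^(2πikn/6)

Computing each x[n]:
x[0] = 1
x[1] = 2
x[2] = -3
x[3] = 3
x[4] = -1
x[5] = -1

x = [1, 2, -3, 3, -1, -1]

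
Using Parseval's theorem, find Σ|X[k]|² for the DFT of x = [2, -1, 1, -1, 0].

Parseval: Σ|x[n]|² = (1/N)Σ|X[k]|², so Σ|X[k]|² = N·Σ|x[n]|² = 5·7.0000

Σ|X[k]|² = N·Σ|x[n]|² = 5·7.0000 = 35.0000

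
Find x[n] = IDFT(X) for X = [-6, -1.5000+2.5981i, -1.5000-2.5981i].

x[n] = (1/3) Σ(k=0 to 2) X[k] · e^(2πikn/3)

Computing each x[n]:
x[0] = -3
x[1] = -3
x[2] = 0

x = [-3, -3, 0]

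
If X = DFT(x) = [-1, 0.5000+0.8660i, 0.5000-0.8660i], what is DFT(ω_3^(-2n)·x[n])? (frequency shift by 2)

Modulation property: DFT(ω_3^(-2n)·x[n]) = X[(k-2) mod 3], so circularly shift X by 2 positions.

X[k-2] = [0.5000+0.8660i, 0.5000-0.8660i, -1]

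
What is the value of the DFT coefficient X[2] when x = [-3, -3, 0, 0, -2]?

X[2] = Σ(n=0 to 4) x[n] · ω_5^(2n) where ω_5 = e^(-2πi/5)
= (-3)·ω_5^0 + (-3)·ω_5^2 + (0)·ω_5^4 + (0)·ω_5^6 + (-2)·ω_5^8

X[2] = 1.0451+0.5878i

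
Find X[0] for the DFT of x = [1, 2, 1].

X[0] = Σ(n=0 to 2) x[n] · ω_3^0 = Σ x[n]
= (1) + (2) + (1)

X[0] = 4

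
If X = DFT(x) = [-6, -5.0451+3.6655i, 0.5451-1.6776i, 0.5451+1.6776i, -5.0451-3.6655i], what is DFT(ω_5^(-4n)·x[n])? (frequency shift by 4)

Modulation property: DFT(ω_5^(-4n)·x[n]) = X[(k-4) mod 5], so circularly shift X by 4 positions.

X[k-4] = [-5.0451+3.6655i, 0.5451-1.6776i, 0.5451+1.6776i, -5.0451-3.6655i, -6]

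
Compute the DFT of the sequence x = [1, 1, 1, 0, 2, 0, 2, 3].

X[k] = Σ(n=0 to 7) x[n] · ω_8^(nk)
where ω_8 = e^(-2πi/8)

Computing each X[k]:
X[0] = 10
X[1] = 1.8284+2.4142i
X[2] = 2i
X[3] = -3.8284+0.4142i
X[4] = 2
X[5] = -3.8284-0.4142i
X[6] = -2i
X[7] = 1.8284-2.4142i

X = [10, 1.8284+2.4142i, 2i, -3.8284+0.4142i, 2, -3.8284-0.4142i, -2i, 1.8284-2.4142i]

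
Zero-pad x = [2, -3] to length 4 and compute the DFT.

Original 2-point DFT: [-1, 5]
Zero-padded 4-point DFT provides frequency interpolation.

DFT_4([x, 0, ...]) = [-1, 2+3i, 5, 2-3i]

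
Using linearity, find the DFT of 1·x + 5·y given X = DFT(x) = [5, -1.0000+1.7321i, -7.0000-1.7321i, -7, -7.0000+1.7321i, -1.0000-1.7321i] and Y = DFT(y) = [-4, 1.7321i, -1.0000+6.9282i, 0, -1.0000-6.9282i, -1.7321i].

By linearity: DFT(1x + 5y) = 1·DFT(x) + 5·DFT(y)
= 1·[5, -1.0000+1.7321i, -7.0000-1.7321i, -7, -7.0000+1.7321i, -1.0000-1.7321i] + 5·[-4, 1.7321i, -1.0000+6.9282i, 0, -1.0000-6.9282i, -1.7321i]

Computing element-wise:
Z[0] = 1·(5) + 5·(-4) = -15
Z[1] = 1·(-1.0000+1.7321i) + 5·(1.7321i) = -1.0000+10.3926i
Z[2] = 1·(-7.0000-1.7321i) + 5·(-1.0000+6.9282i) = -12.0000+32.9089i
Z[3] = 1·(-7) + 5·(0) = -7
Z[4] = 1·(-7.0000+1.7321i) + 5·(-1.0000-6.9282i) = -12.0000-32.9089i
Z[5] = 1·(-1.0000-1.7321i) + 5·(-1.7321i) = -1.0000-10.3926i

DFT(1x + 5y) = 1·X + 5·Y = [-15, -1.0000+10.3926i, -12.0000+32.9089i, -7, -12.0000-32.9089i, -1.0000-10.3926i]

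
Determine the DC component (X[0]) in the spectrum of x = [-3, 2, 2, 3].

X[0] = Σ(n=0 to 3) x[n] · ω_4^0 = Σ x[n]
= (-3) + (2) + (2) + (3)

X[0] = 4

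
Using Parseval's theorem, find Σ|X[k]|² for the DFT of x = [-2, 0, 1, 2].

Parseval: Σ|x[n]|² = (1/N)Σ|X[k]|², so Σ|X[k]|² = N·Σ|x[n]|² = 4·9.0000

Σ|X[k]|² = N·Σ|x[n]|² = 4·9.0000 = 36.0000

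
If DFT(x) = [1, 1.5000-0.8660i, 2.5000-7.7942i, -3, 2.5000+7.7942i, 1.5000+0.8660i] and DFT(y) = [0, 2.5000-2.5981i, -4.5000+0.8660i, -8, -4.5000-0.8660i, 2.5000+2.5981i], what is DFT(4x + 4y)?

By linearity: DFT(4x + 4y) = 4·DFT(x) + 4·DFT(y)
= 4·[1, 1.5000-0.8660i, 2.5000-7.7942i, -3, 2.5000+7.7942i, 1.5000+0.8660i] + 4·[0, 2.5000-2.5981i, -4.5000+0.8660i, -8, -4.5000-0.8660i, 2.5000+2.5981i]

Computing element-wise:
Z[0] = 4·(1) + 4·(0) = 4
Z[1] = 4·(1.5000-0.8660i) + 4·(2.5000-2.5981i) = 16.0000-13.8564i
Z[2] = 4·(2.5000-7.7942i) + 4·(-4.5000+0.8660i) = -8.0000-27.7128i
Z[3] = 4·(-3) + 4·(-8) = -44
Z[4] = 4·(2.5000+7.7942i) + 4·(-4.5000-0.8660i) = -8.0000+27.7128i
Z[5] = 4·(1.5000+0.8660i) + 4·(2.5000+2.5981i) = 16.0000+13.8564i

DFT(4x + 4y) = 4·X + 4·Y = [4, 16.0000-13.8564i, -8.0000-27.7128i, -44, -8.0000+27.7128i, 16.0000+13.8564i]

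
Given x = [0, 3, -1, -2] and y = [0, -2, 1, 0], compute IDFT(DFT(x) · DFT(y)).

(x ⊛ y)[n] = Σ(m=0 to 3) x[m] · y[(n-m) mod 4]

Computing each output sample:
(x ⊛ y)[0] = 3
(x ⊛ y)[1] = -2
(x ⊛ y)[2] = -6
(x ⊛ y)[3] = 5

x ⊛ y = [3, -2, -6, 5]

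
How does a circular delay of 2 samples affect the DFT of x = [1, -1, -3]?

Time shift by 2: X_shifted[k] = ω_3^(2k) · X[k]
Shifted x = [-1, -3, 1]

DFT(x[n-2]) = [-3, 3.4641i, -3.4641i]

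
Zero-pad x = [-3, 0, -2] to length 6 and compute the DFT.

Original 3-point DFT: [-5, -2.0000-1.7321i, -2.0000+1.7321i]
Zero-padded 6-point DFT provides frequency interpolation.

DFT_6([x, 0, ...]) = [-5, -2.0000+1.7321i, -2.0000-1.7321i, -5, -2.0000+1.7321i, -2.0000-1.7321i]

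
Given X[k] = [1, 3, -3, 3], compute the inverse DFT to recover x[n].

x[n] = (1/4) Σ(k=0 to 3) X[k] · e^(2πikn/4)

Computing each x[n]:
x[0] = 1
x[1] = 1
x[2] = -2
x[3] = 1

x = [1, 1, -2, 1]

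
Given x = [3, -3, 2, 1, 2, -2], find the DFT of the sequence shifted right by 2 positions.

Time shift by 2: X_shifted[k] = ω_6^(2k) · X[k]
Shifted x = [2, -2, 3, -3, 2, 1]

DFT(x[n-2]) = [3, 2.0000+1.7321i, -3.0000+3.4641i, 11, -3.0000-3.4641i, 2.0000-1.7321i]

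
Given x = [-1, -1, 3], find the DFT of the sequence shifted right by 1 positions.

Time shift by 1: X_shifted[k] = ω_3^(1k) · X[k]
Shifted x = [3, -1, -1]

DFT(x[n-1]) = [1, 4, 4]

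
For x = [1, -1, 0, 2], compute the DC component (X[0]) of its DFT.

X[0] = Σ(n=0 to 3) x[n] · ω_4^0 = Σ x[n]
= (1) + (-1) + (0) + (2)

X[0] = 2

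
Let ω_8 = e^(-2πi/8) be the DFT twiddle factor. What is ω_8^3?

ω_8^3 = e^(-2πi·3/8)
= cos(-2π·3/8) + i·sin(-2π·3/8)
= cos(-6π/8) + i·sin(-6π/8)

ω_8^3 = cos(-6π/8) + i·sin(-6π/8) = -0.7071-0.7071i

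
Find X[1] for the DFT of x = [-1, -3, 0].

X[1] = Σ(n=0 to 2) x[n] · ω_3^(1n) where ω_3 = e^(-2πi/3)
= (-1)·ω_3^0 + (-3)·ω_3^1 + (0)·ω_3^2

X[1] = 0.5000+2.5981i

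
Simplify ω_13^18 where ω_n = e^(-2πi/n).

Since ω_13^13 = 1, powers reduce modulo 13.
18 mod 13 = 5
So ω_13^18 = ω_13^5 = e^(-2πi·5/13)

ω_13^18 = ω_13^5 = -0.7485-0.6631i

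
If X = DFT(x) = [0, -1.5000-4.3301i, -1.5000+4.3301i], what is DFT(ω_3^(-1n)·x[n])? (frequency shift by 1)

Modulation property: DFT(ω_3^(-1n)·x[n]) = X[(k-1) mod 3], so circularly shift X by 1 positions.

X[k-1] = [-1.5000+4.3301i, 0, -1.5000-4.3301i]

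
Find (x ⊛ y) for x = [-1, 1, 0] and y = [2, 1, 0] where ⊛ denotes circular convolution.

(x ⊛ y)[n] = Σ(m=0 to 2) x[m] · y[(n-m) mod 3]

Computing each output sample:
(x ⊛ y)[0] = -2
(x ⊛ y)[1] = 1
(x ⊛ y)[2] = 1

x ⊛ y = [-2, 1, 1]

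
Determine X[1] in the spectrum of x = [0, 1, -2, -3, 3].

X[1] = Σ(n=0 to 4) x[n] · ω_5^(1n) where ω_5 = e^(-2πi/5)
= (0)·ω_5^0 + (1)·ω_5^1 + (-2)·ω_5^2 + (-3)·ω_5^3 + (3)·ω_5^4

X[1] = 5.2812+1.3143i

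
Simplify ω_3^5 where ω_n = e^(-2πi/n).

Since ω_3^3 = 1, powers reduce modulo 3.
5 mod 3 = 2
So ω_3^5 = ω_3^2 = e^(-2πi·2/3)

ω_3^5 = ω_3^2 = -0.5000+0.8660i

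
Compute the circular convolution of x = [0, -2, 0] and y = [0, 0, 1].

(x ⊛ y)[n] = Σ(m=0 to 2) x[m] · y[(n-m) mod 3]

Computing each output sample:
(x ⊛ y)[0] = -2
(x ⊛ y)[1] = 0
(x ⊛ y)[2] = 0

x ⊛ y = [-2, 0, 0]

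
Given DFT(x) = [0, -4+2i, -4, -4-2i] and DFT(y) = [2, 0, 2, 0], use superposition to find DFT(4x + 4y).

By linearity: DFT(4x + 4y) = 4·DFT(x) + 4·DFT(y)
= 4·[0, -4+2i, -4, -4-2i] + 4·[2, 0, 2, 0]

Computing element-wise:
Z[0] = 4·(0) + 4·(2) = 8
Z[1] = 4·(-4+2i) + 4·(0) = -16+8i
Z[2] = 4·(-4) + 4·(2) = -8
Z[3] = 4·(-4-2i) + 4·(0) = -16-8i

DFT(4x + 4y) = 4·X + 4·Y = [8, -16+8i, -8, -16-8i]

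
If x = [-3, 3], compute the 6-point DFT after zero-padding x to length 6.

Original 2-point DFT: [0, -6]
Zero-padded 6-point DFT provides frequency interpolation.

DFT_6([x, 0, ...]) = [0, -1.5000-2.5981i, -4.5000-2.5981i, -6, -4.5000+2.5981i, -1.5000+2.5981i]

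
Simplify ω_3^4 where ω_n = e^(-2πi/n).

Since ω_3^3 = 1, powers reduce modulo 3.
4 mod 3 = 1
So ω_3^4 = ω_3^1 = e^(-2πi·1/3)

ω_3^4 = ω_3^1 = -0.5000-0.8660i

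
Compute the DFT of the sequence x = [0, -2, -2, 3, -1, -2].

X[k] = Σ(n=0 to 5) x[n] · ω_6^(nk)
where ω_6 = e^(-2πi/6)

Computing each X[k]:
X[0] = -4
X[1] = -3.5000+0.8660i
X[2] = 6.5000-0.8660i
X[3] = -2
X[4] = 6.5000+0.8660i
X[5] = -3.5000-0.8660i

X = [-4, -3.5000+0.8660i, 6.5000-0.8660i, -2, 6.5000+0.8660i, -3.5000-0.8660i]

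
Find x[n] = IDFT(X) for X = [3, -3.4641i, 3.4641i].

x[n] = (1/3) Σ(k=0 to 2) X[k] · e^(2πikn/3)

Computing each x[n]:
x[0] = 1
x[1] = 3
x[2] = -1

x = [1, 3, -1]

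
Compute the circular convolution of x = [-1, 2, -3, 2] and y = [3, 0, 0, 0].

(x ⊛ y)[n] = Σ(m=0 to 3) x[m] · y[(n-m) mod 4]

Computing each output sample:
(x ⊛ y)[0] = -3
(x ⊛ y)[1] = 6
(x ⊛ y)[2] = -9
(x ⊛ y)[3] = 6

x ⊛ y = [-3, 6, -9, 6]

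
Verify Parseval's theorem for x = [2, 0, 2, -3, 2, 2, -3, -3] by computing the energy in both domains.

Time domain:
Σ|x[n]|² = |2|² + |0|² + |2|² + |-3|² + |2|² + |2|² + |-3|² + |-3|² = 43.0000

Frequency domain:
(1/8)Σ|X[k]|² = (1/8)(|-1|² + |-1.4142-3.5858i|² + |5-8i|² + |1.4142+6.4142i|² + |7|² + |1.4142-6.4142i|² + |5+8i|² + |-1.4142+3.5858i|²) = (1/8)·344.0000 = 43.0000

Both sides agree, confirming Parseval's theorem.

Σ|x[n]|² = (1/N)Σ|X[k]|² = 43.0000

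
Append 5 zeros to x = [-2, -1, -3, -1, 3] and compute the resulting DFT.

Original 5-point DFT: [-4, 1.8541+4.9798i, -4.8541+0.4490i, -4.8541-0.4490i, 1.8541-4.9798i]
Zero-padded 10-point DFT provides frequency interpolation.

DFT_10([x, 0, ...]) = [-4, -5.8541+2.6287i, 1.8541+4.9798i, 0.8541-4.2533i, -4.8541+0.4490i, 0, -4.8541-0.4490i, 0.8541+4.2533i, 1.8541-4.9798i, -5.8541-2.6287i]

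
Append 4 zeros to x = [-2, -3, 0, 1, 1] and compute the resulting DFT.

Original 5-point DFT: [-3, -3.4271+4.3920i, -0.0729+1.4001i, -0.0729-1.4001i, -3.4271-4.3920i]
Zero-padded 9-point DFT provides frequency interpolation.

DFT_9([x, 0, ...]) = [-3, -5.7378+0.7203i, -2.2549+4.4632i, 1.7321i, 0.4927+1.1448i, 0.4927-1.1448i, -1.7321i, -2.2549-4.4632i, -5.7378-0.7203i]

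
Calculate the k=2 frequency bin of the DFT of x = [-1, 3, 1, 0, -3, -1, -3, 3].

X[2] = Σ(n=0 to 7) x[n] · ω_8^(2n) where ω_8 = e^(-2πi/8)
= (-1)·ω_8^0 + (3)·ω_8^2 + (1)·ω_8^4 + (0)·ω_8^6 + (-3)·ω_8^8 + (-1)·ω_8^10 + (-3)·ω_8^12 + (3)·ω_8^14

X[2] = -2+1i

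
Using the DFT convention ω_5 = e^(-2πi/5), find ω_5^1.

ω_5^1 = e^(-2πi·1/5)
= cos(-2π·1/5) + i·sin(-2π·1/5)
= cos(-2π/5) + i·sin(-2π/5)

ω_5^1 = cos(-2π/5) + i·sin(-2π/5) = 0.3090-0.9511i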